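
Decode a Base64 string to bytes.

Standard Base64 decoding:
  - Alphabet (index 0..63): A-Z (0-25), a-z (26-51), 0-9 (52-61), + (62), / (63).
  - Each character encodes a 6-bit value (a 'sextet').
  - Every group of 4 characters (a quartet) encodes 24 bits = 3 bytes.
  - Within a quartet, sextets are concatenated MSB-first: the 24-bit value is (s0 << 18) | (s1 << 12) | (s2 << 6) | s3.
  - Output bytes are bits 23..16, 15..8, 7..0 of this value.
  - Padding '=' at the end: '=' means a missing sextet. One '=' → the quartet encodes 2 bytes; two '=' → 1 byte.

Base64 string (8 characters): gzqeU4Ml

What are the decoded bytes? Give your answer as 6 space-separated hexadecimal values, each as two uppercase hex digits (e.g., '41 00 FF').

Answer: 83 3A 9E 53 83 25

Derivation:
After char 0 ('g'=32): chars_in_quartet=1 acc=0x20 bytes_emitted=0
After char 1 ('z'=51): chars_in_quartet=2 acc=0x833 bytes_emitted=0
After char 2 ('q'=42): chars_in_quartet=3 acc=0x20CEA bytes_emitted=0
After char 3 ('e'=30): chars_in_quartet=4 acc=0x833A9E -> emit 83 3A 9E, reset; bytes_emitted=3
After char 4 ('U'=20): chars_in_quartet=1 acc=0x14 bytes_emitted=3
After char 5 ('4'=56): chars_in_quartet=2 acc=0x538 bytes_emitted=3
After char 6 ('M'=12): chars_in_quartet=3 acc=0x14E0C bytes_emitted=3
After char 7 ('l'=37): chars_in_quartet=4 acc=0x538325 -> emit 53 83 25, reset; bytes_emitted=6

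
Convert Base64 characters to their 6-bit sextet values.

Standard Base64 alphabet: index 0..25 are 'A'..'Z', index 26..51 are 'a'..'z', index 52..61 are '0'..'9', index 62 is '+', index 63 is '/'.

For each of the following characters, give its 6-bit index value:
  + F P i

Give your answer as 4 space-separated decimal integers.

Answer: 62 5 15 34

Derivation:
'+': index 62
'F': A..Z range, ord('F') − ord('A') = 5
'P': A..Z range, ord('P') − ord('A') = 15
'i': a..z range, 26 + ord('i') − ord('a') = 34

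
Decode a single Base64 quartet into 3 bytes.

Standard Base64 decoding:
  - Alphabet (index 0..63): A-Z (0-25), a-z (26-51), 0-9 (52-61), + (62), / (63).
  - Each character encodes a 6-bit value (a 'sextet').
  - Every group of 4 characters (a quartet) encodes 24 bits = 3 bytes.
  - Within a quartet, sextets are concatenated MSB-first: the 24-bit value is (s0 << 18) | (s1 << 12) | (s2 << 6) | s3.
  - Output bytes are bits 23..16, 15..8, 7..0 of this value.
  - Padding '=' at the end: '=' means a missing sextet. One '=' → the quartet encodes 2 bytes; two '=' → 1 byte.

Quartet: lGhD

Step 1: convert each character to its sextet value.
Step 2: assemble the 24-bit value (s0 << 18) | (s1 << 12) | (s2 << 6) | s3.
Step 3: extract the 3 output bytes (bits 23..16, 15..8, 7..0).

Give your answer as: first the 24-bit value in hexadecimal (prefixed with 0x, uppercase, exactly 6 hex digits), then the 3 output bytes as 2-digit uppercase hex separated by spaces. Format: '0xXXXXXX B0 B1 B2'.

Answer: 0x946843 94 68 43

Derivation:
Sextets: l=37, G=6, h=33, D=3
24-bit: (37<<18) | (6<<12) | (33<<6) | 3
      = 0x940000 | 0x006000 | 0x000840 | 0x000003
      = 0x946843
Bytes: (v>>16)&0xFF=94, (v>>8)&0xFF=68, v&0xFF=43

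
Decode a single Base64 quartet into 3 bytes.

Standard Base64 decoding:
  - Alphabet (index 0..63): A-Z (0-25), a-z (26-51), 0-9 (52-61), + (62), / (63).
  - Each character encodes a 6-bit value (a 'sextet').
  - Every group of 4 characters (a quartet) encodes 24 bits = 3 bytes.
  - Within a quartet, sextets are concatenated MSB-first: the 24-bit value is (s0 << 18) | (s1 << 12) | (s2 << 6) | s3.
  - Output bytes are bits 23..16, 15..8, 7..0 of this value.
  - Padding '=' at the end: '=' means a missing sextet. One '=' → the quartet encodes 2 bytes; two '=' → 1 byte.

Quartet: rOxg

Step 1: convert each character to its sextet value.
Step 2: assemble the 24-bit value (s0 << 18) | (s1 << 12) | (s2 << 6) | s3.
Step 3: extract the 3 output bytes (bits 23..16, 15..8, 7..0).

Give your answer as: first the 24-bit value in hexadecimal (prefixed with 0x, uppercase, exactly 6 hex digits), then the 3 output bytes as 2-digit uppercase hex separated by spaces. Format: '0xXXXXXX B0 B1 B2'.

Answer: 0xACEC60 AC EC 60

Derivation:
Sextets: r=43, O=14, x=49, g=32
24-bit: (43<<18) | (14<<12) | (49<<6) | 32
      = 0xAC0000 | 0x00E000 | 0x000C40 | 0x000020
      = 0xACEC60
Bytes: (v>>16)&0xFF=AC, (v>>8)&0xFF=EC, v&0xFF=60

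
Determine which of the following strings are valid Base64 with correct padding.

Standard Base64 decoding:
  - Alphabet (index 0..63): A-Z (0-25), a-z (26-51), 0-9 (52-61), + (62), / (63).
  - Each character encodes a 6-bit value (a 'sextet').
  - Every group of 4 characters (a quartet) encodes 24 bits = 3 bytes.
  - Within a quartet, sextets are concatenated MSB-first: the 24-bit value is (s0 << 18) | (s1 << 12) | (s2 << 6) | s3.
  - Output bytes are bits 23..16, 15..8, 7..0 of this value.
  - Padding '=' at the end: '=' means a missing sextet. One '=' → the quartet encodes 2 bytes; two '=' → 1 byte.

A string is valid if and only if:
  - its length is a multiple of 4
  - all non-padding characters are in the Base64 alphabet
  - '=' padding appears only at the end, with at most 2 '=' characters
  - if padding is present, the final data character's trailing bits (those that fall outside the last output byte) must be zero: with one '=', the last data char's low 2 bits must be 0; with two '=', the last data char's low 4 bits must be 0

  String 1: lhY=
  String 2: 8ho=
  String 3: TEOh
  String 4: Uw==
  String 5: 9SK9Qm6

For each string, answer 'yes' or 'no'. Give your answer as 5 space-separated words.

String 1: 'lhY=' → valid
String 2: '8ho=' → valid
String 3: 'TEOh' → valid
String 4: 'Uw==' → valid
String 5: '9SK9Qm6' → invalid (len=7 not mult of 4)

Answer: yes yes yes yes no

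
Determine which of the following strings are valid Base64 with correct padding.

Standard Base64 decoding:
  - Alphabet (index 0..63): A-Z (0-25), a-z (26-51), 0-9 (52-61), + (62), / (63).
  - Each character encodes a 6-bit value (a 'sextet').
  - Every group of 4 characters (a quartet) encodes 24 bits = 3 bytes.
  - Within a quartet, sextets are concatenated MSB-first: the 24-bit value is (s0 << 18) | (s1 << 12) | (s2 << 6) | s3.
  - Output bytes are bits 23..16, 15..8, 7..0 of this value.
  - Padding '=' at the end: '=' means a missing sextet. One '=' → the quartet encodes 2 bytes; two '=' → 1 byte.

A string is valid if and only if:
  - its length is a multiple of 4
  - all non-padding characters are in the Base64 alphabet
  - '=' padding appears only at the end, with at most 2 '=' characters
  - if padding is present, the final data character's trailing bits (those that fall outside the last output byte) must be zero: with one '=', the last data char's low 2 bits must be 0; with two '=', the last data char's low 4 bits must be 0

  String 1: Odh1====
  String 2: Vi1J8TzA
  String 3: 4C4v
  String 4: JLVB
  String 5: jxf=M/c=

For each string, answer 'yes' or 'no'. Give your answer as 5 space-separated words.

String 1: 'Odh1====' → invalid (4 pad chars (max 2))
String 2: 'Vi1J8TzA' → valid
String 3: '4C4v' → valid
String 4: 'JLVB' → valid
String 5: 'jxf=M/c=' → invalid (bad char(s): ['=']; '=' in middle)

Answer: no yes yes yes no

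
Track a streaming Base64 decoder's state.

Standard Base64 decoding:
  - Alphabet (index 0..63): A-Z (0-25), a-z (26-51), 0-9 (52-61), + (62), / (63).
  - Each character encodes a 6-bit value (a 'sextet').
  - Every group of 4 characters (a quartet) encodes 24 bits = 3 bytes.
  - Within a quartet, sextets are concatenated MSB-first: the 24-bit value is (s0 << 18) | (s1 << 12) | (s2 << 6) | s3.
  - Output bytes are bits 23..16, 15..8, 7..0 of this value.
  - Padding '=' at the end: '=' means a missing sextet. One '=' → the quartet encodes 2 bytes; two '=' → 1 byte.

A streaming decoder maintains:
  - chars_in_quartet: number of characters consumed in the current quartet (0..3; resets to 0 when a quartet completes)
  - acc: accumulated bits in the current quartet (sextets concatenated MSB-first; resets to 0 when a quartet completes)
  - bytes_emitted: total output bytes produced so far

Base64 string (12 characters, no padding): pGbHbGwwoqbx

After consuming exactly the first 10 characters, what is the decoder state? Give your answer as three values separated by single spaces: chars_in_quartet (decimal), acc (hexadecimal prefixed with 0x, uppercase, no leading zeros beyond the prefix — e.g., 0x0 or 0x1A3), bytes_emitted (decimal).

Answer: 2 0xA2A 6

Derivation:
After char 0 ('p'=41): chars_in_quartet=1 acc=0x29 bytes_emitted=0
After char 1 ('G'=6): chars_in_quartet=2 acc=0xA46 bytes_emitted=0
After char 2 ('b'=27): chars_in_quartet=3 acc=0x2919B bytes_emitted=0
After char 3 ('H'=7): chars_in_quartet=4 acc=0xA466C7 -> emit A4 66 C7, reset; bytes_emitted=3
After char 4 ('b'=27): chars_in_quartet=1 acc=0x1B bytes_emitted=3
After char 5 ('G'=6): chars_in_quartet=2 acc=0x6C6 bytes_emitted=3
After char 6 ('w'=48): chars_in_quartet=3 acc=0x1B1B0 bytes_emitted=3
After char 7 ('w'=48): chars_in_quartet=4 acc=0x6C6C30 -> emit 6C 6C 30, reset; bytes_emitted=6
After char 8 ('o'=40): chars_in_quartet=1 acc=0x28 bytes_emitted=6
After char 9 ('q'=42): chars_in_quartet=2 acc=0xA2A bytes_emitted=6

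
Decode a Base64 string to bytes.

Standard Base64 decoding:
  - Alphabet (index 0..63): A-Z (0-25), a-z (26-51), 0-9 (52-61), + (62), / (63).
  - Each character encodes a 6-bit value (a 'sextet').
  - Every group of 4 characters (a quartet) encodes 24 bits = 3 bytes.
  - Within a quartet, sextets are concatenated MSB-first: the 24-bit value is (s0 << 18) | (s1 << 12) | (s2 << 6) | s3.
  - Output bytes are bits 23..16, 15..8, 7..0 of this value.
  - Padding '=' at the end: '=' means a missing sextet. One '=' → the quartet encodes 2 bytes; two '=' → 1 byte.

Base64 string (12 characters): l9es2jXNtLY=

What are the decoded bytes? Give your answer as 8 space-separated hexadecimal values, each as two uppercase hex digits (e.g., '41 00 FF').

After char 0 ('l'=37): chars_in_quartet=1 acc=0x25 bytes_emitted=0
After char 1 ('9'=61): chars_in_quartet=2 acc=0x97D bytes_emitted=0
After char 2 ('e'=30): chars_in_quartet=3 acc=0x25F5E bytes_emitted=0
After char 3 ('s'=44): chars_in_quartet=4 acc=0x97D7AC -> emit 97 D7 AC, reset; bytes_emitted=3
After char 4 ('2'=54): chars_in_quartet=1 acc=0x36 bytes_emitted=3
After char 5 ('j'=35): chars_in_quartet=2 acc=0xDA3 bytes_emitted=3
After char 6 ('X'=23): chars_in_quartet=3 acc=0x368D7 bytes_emitted=3
After char 7 ('N'=13): chars_in_quartet=4 acc=0xDA35CD -> emit DA 35 CD, reset; bytes_emitted=6
After char 8 ('t'=45): chars_in_quartet=1 acc=0x2D bytes_emitted=6
After char 9 ('L'=11): chars_in_quartet=2 acc=0xB4B bytes_emitted=6
After char 10 ('Y'=24): chars_in_quartet=3 acc=0x2D2D8 bytes_emitted=6
Padding '=': partial quartet acc=0x2D2D8 -> emit B4 B6; bytes_emitted=8

Answer: 97 D7 AC DA 35 CD B4 B6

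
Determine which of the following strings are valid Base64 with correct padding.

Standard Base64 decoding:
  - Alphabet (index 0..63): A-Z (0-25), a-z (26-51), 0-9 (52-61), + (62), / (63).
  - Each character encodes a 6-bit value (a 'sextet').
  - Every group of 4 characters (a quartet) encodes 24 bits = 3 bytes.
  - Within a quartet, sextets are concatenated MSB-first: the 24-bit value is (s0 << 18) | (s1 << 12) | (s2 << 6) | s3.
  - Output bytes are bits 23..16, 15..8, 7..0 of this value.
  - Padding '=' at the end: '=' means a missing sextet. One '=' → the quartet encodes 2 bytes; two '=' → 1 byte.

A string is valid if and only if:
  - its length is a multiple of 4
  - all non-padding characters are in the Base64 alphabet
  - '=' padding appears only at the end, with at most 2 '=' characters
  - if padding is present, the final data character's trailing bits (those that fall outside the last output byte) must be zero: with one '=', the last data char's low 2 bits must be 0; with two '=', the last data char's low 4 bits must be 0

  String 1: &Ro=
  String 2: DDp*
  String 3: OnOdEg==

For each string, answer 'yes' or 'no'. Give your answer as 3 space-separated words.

Answer: no no yes

Derivation:
String 1: '&Ro=' → invalid (bad char(s): ['&'])
String 2: 'DDp*' → invalid (bad char(s): ['*'])
String 3: 'OnOdEg==' → valid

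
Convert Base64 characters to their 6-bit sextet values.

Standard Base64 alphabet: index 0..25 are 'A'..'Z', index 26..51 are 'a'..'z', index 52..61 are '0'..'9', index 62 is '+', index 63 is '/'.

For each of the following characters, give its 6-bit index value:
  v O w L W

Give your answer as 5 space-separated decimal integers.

'v': a..z range, 26 + ord('v') − ord('a') = 47
'O': A..Z range, ord('O') − ord('A') = 14
'w': a..z range, 26 + ord('w') − ord('a') = 48
'L': A..Z range, ord('L') − ord('A') = 11
'W': A..Z range, ord('W') − ord('A') = 22

Answer: 47 14 48 11 22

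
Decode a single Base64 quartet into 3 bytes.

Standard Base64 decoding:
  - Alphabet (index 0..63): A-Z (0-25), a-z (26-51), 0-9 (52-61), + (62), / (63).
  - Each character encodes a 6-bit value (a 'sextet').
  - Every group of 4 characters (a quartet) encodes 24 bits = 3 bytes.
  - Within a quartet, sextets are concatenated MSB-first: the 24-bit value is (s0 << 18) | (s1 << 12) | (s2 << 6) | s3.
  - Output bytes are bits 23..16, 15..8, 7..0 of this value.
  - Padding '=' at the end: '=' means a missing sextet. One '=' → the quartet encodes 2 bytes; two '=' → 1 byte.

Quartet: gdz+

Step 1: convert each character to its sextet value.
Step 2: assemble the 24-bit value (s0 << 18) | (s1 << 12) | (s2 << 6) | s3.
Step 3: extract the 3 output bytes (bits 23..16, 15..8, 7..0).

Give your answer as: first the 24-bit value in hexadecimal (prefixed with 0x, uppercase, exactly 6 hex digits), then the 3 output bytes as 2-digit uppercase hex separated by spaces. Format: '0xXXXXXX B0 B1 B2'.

Sextets: g=32, d=29, z=51, +=62
24-bit: (32<<18) | (29<<12) | (51<<6) | 62
      = 0x800000 | 0x01D000 | 0x000CC0 | 0x00003E
      = 0x81DCFE
Bytes: (v>>16)&0xFF=81, (v>>8)&0xFF=DC, v&0xFF=FE

Answer: 0x81DCFE 81 DC FE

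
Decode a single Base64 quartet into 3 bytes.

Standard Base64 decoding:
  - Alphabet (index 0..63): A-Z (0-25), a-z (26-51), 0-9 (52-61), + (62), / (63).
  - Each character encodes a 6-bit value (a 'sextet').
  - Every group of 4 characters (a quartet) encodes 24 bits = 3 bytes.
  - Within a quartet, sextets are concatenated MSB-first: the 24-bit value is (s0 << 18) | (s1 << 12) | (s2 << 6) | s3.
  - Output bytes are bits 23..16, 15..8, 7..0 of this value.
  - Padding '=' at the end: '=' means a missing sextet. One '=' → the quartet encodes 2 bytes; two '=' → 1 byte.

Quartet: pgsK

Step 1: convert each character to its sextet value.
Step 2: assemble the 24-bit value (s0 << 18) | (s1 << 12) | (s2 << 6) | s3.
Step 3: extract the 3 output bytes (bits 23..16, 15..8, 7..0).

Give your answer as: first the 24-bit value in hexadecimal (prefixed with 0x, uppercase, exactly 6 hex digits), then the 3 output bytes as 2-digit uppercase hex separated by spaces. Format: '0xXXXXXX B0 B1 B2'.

Sextets: p=41, g=32, s=44, K=10
24-bit: (41<<18) | (32<<12) | (44<<6) | 10
      = 0xA40000 | 0x020000 | 0x000B00 | 0x00000A
      = 0xA60B0A
Bytes: (v>>16)&0xFF=A6, (v>>8)&0xFF=0B, v&0xFF=0A

Answer: 0xA60B0A A6 0B 0A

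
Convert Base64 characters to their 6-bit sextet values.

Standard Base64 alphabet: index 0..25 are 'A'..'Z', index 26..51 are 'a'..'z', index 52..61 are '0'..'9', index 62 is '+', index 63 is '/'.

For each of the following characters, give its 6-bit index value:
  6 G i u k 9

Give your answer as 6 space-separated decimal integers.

Answer: 58 6 34 46 36 61

Derivation:
'6': 0..9 range, 52 + ord('6') − ord('0') = 58
'G': A..Z range, ord('G') − ord('A') = 6
'i': a..z range, 26 + ord('i') − ord('a') = 34
'u': a..z range, 26 + ord('u') − ord('a') = 46
'k': a..z range, 26 + ord('k') − ord('a') = 36
'9': 0..9 range, 52 + ord('9') − ord('0') = 61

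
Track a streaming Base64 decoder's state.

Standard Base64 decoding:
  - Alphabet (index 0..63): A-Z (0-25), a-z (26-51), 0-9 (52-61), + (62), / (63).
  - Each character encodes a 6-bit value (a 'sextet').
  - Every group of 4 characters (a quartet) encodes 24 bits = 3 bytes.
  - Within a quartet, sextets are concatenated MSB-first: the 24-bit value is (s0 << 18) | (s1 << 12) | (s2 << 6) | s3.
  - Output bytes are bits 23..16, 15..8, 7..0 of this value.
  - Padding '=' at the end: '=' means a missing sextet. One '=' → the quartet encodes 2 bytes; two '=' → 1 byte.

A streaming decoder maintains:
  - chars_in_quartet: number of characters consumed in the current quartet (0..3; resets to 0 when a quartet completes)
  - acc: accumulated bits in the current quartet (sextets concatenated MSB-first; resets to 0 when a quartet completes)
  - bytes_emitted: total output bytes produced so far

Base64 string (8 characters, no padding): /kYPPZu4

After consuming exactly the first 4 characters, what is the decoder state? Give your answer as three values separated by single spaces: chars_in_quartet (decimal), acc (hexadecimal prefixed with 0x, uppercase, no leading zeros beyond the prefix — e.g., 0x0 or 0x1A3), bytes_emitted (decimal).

After char 0 ('/'=63): chars_in_quartet=1 acc=0x3F bytes_emitted=0
After char 1 ('k'=36): chars_in_quartet=2 acc=0xFE4 bytes_emitted=0
After char 2 ('Y'=24): chars_in_quartet=3 acc=0x3F918 bytes_emitted=0
After char 3 ('P'=15): chars_in_quartet=4 acc=0xFE460F -> emit FE 46 0F, reset; bytes_emitted=3

Answer: 0 0x0 3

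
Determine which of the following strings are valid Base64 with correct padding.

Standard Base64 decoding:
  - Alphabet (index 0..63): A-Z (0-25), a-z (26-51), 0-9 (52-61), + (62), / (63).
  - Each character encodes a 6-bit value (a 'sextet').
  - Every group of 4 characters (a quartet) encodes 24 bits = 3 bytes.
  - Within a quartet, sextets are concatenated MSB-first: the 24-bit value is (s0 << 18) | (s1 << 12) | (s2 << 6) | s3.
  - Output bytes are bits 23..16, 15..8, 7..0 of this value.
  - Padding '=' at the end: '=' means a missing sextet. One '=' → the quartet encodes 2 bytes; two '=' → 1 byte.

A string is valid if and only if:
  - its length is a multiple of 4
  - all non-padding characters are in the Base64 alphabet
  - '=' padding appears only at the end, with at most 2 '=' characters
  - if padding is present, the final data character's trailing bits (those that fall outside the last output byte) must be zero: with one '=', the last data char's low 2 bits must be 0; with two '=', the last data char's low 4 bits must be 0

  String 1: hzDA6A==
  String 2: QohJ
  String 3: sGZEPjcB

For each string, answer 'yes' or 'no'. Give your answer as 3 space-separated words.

String 1: 'hzDA6A==' → valid
String 2: 'QohJ' → valid
String 3: 'sGZEPjcB' → valid

Answer: yes yes yes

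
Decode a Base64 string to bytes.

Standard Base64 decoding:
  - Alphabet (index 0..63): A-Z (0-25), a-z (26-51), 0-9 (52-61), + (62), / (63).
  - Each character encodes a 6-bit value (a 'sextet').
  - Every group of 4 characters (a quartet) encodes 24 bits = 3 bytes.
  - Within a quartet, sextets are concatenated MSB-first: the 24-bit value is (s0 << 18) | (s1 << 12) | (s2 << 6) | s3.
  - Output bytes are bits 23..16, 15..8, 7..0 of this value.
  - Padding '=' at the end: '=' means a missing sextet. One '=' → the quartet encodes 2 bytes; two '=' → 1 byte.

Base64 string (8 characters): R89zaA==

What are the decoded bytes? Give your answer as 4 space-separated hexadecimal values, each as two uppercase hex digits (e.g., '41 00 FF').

Answer: 47 CF 73 68

Derivation:
After char 0 ('R'=17): chars_in_quartet=1 acc=0x11 bytes_emitted=0
After char 1 ('8'=60): chars_in_quartet=2 acc=0x47C bytes_emitted=0
After char 2 ('9'=61): chars_in_quartet=3 acc=0x11F3D bytes_emitted=0
After char 3 ('z'=51): chars_in_quartet=4 acc=0x47CF73 -> emit 47 CF 73, reset; bytes_emitted=3
After char 4 ('a'=26): chars_in_quartet=1 acc=0x1A bytes_emitted=3
After char 5 ('A'=0): chars_in_quartet=2 acc=0x680 bytes_emitted=3
Padding '==': partial quartet acc=0x680 -> emit 68; bytes_emitted=4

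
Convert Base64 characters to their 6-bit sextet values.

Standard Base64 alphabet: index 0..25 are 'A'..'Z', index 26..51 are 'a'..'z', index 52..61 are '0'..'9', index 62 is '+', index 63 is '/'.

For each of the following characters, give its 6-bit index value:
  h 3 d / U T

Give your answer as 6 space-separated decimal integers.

'h': a..z range, 26 + ord('h') − ord('a') = 33
'3': 0..9 range, 52 + ord('3') − ord('0') = 55
'd': a..z range, 26 + ord('d') − ord('a') = 29
'/': index 63
'U': A..Z range, ord('U') − ord('A') = 20
'T': A..Z range, ord('T') − ord('A') = 19

Answer: 33 55 29 63 20 19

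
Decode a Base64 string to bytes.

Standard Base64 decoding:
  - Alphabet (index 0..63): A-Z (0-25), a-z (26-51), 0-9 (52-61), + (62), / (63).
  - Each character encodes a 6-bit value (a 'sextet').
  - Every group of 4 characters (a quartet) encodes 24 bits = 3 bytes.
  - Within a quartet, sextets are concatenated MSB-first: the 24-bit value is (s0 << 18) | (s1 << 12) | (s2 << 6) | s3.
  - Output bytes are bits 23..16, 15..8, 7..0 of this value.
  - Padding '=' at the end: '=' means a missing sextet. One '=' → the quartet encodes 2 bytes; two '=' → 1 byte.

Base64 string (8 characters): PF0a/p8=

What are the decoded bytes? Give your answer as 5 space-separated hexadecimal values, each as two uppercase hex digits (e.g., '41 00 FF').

Answer: 3C 5D 1A FE 9F

Derivation:
After char 0 ('P'=15): chars_in_quartet=1 acc=0xF bytes_emitted=0
After char 1 ('F'=5): chars_in_quartet=2 acc=0x3C5 bytes_emitted=0
After char 2 ('0'=52): chars_in_quartet=3 acc=0xF174 bytes_emitted=0
After char 3 ('a'=26): chars_in_quartet=4 acc=0x3C5D1A -> emit 3C 5D 1A, reset; bytes_emitted=3
After char 4 ('/'=63): chars_in_quartet=1 acc=0x3F bytes_emitted=3
After char 5 ('p'=41): chars_in_quartet=2 acc=0xFE9 bytes_emitted=3
After char 6 ('8'=60): chars_in_quartet=3 acc=0x3FA7C bytes_emitted=3
Padding '=': partial quartet acc=0x3FA7C -> emit FE 9F; bytes_emitted=5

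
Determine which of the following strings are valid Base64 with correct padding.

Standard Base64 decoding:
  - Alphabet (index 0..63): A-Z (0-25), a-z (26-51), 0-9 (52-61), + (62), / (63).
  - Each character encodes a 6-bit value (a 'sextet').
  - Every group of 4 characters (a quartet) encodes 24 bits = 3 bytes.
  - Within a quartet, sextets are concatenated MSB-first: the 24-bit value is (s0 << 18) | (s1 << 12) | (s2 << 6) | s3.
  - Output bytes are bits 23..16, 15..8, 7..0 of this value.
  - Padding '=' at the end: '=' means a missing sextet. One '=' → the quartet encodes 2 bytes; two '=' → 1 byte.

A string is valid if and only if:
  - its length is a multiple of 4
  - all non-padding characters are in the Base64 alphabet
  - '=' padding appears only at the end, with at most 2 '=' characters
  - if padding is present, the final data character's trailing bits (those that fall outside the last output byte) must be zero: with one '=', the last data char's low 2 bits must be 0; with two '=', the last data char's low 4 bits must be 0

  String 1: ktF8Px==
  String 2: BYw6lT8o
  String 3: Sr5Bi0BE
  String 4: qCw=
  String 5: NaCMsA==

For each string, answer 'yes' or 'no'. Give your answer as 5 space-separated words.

Answer: no yes yes yes yes

Derivation:
String 1: 'ktF8Px==' → invalid (bad trailing bits)
String 2: 'BYw6lT8o' → valid
String 3: 'Sr5Bi0BE' → valid
String 4: 'qCw=' → valid
String 5: 'NaCMsA==' → valid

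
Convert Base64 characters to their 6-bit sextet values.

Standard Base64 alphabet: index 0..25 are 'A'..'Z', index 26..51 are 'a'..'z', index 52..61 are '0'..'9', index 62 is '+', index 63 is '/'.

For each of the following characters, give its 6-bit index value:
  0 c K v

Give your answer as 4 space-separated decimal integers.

Answer: 52 28 10 47

Derivation:
'0': 0..9 range, 52 + ord('0') − ord('0') = 52
'c': a..z range, 26 + ord('c') − ord('a') = 28
'K': A..Z range, ord('K') − ord('A') = 10
'v': a..z range, 26 + ord('v') − ord('a') = 47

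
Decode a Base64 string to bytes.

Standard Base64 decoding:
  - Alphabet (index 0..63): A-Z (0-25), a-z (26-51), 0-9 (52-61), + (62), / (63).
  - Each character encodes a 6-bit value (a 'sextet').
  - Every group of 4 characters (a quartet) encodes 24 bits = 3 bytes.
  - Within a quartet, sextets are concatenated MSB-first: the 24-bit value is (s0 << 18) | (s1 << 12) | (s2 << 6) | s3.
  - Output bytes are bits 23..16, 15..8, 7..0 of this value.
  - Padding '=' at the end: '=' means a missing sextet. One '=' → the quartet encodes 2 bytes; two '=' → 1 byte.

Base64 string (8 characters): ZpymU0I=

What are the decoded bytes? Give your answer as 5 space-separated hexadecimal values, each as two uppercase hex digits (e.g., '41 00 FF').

After char 0 ('Z'=25): chars_in_quartet=1 acc=0x19 bytes_emitted=0
After char 1 ('p'=41): chars_in_quartet=2 acc=0x669 bytes_emitted=0
After char 2 ('y'=50): chars_in_quartet=3 acc=0x19A72 bytes_emitted=0
After char 3 ('m'=38): chars_in_quartet=4 acc=0x669CA6 -> emit 66 9C A6, reset; bytes_emitted=3
After char 4 ('U'=20): chars_in_quartet=1 acc=0x14 bytes_emitted=3
After char 5 ('0'=52): chars_in_quartet=2 acc=0x534 bytes_emitted=3
After char 6 ('I'=8): chars_in_quartet=3 acc=0x14D08 bytes_emitted=3
Padding '=': partial quartet acc=0x14D08 -> emit 53 42; bytes_emitted=5

Answer: 66 9C A6 53 42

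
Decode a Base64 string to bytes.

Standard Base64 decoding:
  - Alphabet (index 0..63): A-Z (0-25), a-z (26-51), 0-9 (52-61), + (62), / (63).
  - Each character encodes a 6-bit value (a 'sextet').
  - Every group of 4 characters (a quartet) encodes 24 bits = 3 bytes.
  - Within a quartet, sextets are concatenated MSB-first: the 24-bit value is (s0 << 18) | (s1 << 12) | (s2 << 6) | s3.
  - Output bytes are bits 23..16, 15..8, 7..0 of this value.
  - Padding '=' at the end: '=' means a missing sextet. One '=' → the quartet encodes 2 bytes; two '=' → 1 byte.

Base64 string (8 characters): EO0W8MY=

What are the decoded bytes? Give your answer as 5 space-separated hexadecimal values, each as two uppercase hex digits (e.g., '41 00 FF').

Answer: 10 ED 16 F0 C6

Derivation:
After char 0 ('E'=4): chars_in_quartet=1 acc=0x4 bytes_emitted=0
After char 1 ('O'=14): chars_in_quartet=2 acc=0x10E bytes_emitted=0
After char 2 ('0'=52): chars_in_quartet=3 acc=0x43B4 bytes_emitted=0
After char 3 ('W'=22): chars_in_quartet=4 acc=0x10ED16 -> emit 10 ED 16, reset; bytes_emitted=3
After char 4 ('8'=60): chars_in_quartet=1 acc=0x3C bytes_emitted=3
After char 5 ('M'=12): chars_in_quartet=2 acc=0xF0C bytes_emitted=3
After char 6 ('Y'=24): chars_in_quartet=3 acc=0x3C318 bytes_emitted=3
Padding '=': partial quartet acc=0x3C318 -> emit F0 C6; bytes_emitted=5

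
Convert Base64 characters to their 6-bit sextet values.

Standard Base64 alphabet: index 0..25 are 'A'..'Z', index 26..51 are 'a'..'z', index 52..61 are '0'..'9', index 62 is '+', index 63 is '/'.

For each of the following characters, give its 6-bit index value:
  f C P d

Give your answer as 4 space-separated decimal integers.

'f': a..z range, 26 + ord('f') − ord('a') = 31
'C': A..Z range, ord('C') − ord('A') = 2
'P': A..Z range, ord('P') − ord('A') = 15
'd': a..z range, 26 + ord('d') − ord('a') = 29

Answer: 31 2 15 29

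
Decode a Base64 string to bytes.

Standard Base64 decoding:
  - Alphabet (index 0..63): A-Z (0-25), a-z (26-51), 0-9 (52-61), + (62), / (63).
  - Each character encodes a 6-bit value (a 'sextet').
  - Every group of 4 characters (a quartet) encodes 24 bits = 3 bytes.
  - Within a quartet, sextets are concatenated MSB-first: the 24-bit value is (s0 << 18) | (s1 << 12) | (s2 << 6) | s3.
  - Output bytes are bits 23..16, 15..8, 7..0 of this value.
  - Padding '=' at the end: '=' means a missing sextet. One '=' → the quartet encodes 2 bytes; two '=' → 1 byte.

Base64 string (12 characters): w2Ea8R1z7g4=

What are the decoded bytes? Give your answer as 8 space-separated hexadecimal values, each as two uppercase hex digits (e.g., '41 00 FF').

After char 0 ('w'=48): chars_in_quartet=1 acc=0x30 bytes_emitted=0
After char 1 ('2'=54): chars_in_quartet=2 acc=0xC36 bytes_emitted=0
After char 2 ('E'=4): chars_in_quartet=3 acc=0x30D84 bytes_emitted=0
After char 3 ('a'=26): chars_in_quartet=4 acc=0xC3611A -> emit C3 61 1A, reset; bytes_emitted=3
After char 4 ('8'=60): chars_in_quartet=1 acc=0x3C bytes_emitted=3
After char 5 ('R'=17): chars_in_quartet=2 acc=0xF11 bytes_emitted=3
After char 6 ('1'=53): chars_in_quartet=3 acc=0x3C475 bytes_emitted=3
After char 7 ('z'=51): chars_in_quartet=4 acc=0xF11D73 -> emit F1 1D 73, reset; bytes_emitted=6
After char 8 ('7'=59): chars_in_quartet=1 acc=0x3B bytes_emitted=6
After char 9 ('g'=32): chars_in_quartet=2 acc=0xEE0 bytes_emitted=6
After char 10 ('4'=56): chars_in_quartet=3 acc=0x3B838 bytes_emitted=6
Padding '=': partial quartet acc=0x3B838 -> emit EE 0E; bytes_emitted=8

Answer: C3 61 1A F1 1D 73 EE 0E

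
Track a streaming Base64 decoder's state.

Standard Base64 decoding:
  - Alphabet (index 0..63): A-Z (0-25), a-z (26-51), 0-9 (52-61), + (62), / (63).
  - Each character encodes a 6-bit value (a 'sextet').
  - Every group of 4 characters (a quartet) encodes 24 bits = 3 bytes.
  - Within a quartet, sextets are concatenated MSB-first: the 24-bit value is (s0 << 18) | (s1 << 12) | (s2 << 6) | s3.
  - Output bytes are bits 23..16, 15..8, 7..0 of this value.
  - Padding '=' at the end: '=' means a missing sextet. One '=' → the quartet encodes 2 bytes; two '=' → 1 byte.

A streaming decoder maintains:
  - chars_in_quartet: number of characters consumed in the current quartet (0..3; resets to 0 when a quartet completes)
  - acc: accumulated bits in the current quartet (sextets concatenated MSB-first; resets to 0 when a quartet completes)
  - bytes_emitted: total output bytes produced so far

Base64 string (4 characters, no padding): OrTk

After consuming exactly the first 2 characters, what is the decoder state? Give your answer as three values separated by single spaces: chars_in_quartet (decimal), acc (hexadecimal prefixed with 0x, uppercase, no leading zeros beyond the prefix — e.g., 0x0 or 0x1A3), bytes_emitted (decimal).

Answer: 2 0x3AB 0

Derivation:
After char 0 ('O'=14): chars_in_quartet=1 acc=0xE bytes_emitted=0
After char 1 ('r'=43): chars_in_quartet=2 acc=0x3AB bytes_emitted=0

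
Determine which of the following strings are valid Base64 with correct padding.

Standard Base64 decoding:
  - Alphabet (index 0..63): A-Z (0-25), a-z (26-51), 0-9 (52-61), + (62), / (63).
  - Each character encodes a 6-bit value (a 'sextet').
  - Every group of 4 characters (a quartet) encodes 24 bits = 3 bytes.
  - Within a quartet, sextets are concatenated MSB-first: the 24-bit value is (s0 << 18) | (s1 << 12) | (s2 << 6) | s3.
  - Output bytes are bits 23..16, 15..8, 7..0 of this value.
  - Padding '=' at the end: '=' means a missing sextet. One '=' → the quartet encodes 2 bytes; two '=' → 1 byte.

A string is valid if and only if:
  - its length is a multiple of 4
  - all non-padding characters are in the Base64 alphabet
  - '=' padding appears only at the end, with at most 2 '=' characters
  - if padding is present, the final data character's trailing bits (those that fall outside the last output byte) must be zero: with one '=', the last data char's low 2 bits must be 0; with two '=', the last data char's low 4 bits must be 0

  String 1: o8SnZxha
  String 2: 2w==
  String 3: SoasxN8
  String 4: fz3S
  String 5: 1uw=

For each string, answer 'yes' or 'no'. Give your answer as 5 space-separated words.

Answer: yes yes no yes yes

Derivation:
String 1: 'o8SnZxha' → valid
String 2: '2w==' → valid
String 3: 'SoasxN8' → invalid (len=7 not mult of 4)
String 4: 'fz3S' → valid
String 5: '1uw=' → valid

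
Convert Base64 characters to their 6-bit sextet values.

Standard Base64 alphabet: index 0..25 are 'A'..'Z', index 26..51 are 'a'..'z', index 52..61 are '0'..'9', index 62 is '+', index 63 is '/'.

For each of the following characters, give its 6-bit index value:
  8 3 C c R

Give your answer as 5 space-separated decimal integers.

'8': 0..9 range, 52 + ord('8') − ord('0') = 60
'3': 0..9 range, 52 + ord('3') − ord('0') = 55
'C': A..Z range, ord('C') − ord('A') = 2
'c': a..z range, 26 + ord('c') − ord('a') = 28
'R': A..Z range, ord('R') − ord('A') = 17

Answer: 60 55 2 28 17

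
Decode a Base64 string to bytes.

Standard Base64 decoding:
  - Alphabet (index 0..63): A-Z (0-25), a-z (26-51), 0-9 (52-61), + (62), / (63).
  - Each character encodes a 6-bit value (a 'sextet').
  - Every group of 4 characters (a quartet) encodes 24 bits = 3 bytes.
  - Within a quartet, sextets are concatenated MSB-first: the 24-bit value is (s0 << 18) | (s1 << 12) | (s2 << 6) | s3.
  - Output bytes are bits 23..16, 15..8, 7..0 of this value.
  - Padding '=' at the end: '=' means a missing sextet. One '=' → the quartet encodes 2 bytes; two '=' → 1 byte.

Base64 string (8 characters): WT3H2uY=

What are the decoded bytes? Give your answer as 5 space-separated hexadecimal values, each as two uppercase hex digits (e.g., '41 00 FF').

Answer: 59 3D C7 DA E6

Derivation:
After char 0 ('W'=22): chars_in_quartet=1 acc=0x16 bytes_emitted=0
After char 1 ('T'=19): chars_in_quartet=2 acc=0x593 bytes_emitted=0
After char 2 ('3'=55): chars_in_quartet=3 acc=0x164F7 bytes_emitted=0
After char 3 ('H'=7): chars_in_quartet=4 acc=0x593DC7 -> emit 59 3D C7, reset; bytes_emitted=3
After char 4 ('2'=54): chars_in_quartet=1 acc=0x36 bytes_emitted=3
After char 5 ('u'=46): chars_in_quartet=2 acc=0xDAE bytes_emitted=3
After char 6 ('Y'=24): chars_in_quartet=3 acc=0x36B98 bytes_emitted=3
Padding '=': partial quartet acc=0x36B98 -> emit DA E6; bytes_emitted=5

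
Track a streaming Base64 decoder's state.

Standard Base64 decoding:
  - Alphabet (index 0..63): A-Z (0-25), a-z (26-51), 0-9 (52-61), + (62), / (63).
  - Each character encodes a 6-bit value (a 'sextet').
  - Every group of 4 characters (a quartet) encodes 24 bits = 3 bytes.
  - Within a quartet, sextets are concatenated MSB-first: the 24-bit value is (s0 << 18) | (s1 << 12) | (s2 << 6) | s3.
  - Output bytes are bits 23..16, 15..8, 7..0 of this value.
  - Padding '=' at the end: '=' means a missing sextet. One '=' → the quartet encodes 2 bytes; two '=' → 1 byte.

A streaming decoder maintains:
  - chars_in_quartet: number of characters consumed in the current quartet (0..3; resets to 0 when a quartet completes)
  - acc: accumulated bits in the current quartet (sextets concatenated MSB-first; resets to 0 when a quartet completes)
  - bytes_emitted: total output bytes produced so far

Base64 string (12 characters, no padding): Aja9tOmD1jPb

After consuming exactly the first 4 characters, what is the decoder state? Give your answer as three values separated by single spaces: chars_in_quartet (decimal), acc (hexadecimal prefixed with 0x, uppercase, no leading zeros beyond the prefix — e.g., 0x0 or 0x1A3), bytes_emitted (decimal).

Answer: 0 0x0 3

Derivation:
After char 0 ('A'=0): chars_in_quartet=1 acc=0x0 bytes_emitted=0
After char 1 ('j'=35): chars_in_quartet=2 acc=0x23 bytes_emitted=0
After char 2 ('a'=26): chars_in_quartet=3 acc=0x8DA bytes_emitted=0
After char 3 ('9'=61): chars_in_quartet=4 acc=0x236BD -> emit 02 36 BD, reset; bytes_emitted=3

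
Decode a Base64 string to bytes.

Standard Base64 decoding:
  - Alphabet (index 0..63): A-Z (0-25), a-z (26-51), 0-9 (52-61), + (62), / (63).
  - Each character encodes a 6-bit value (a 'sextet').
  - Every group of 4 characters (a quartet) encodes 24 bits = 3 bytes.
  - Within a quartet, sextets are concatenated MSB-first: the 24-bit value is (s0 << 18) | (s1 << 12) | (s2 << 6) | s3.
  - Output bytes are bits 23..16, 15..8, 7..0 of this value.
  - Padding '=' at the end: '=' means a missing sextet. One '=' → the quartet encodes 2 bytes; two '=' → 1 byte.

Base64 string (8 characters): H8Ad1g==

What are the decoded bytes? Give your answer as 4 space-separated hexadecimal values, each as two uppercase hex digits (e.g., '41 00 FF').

Answer: 1F C0 1D D6

Derivation:
After char 0 ('H'=7): chars_in_quartet=1 acc=0x7 bytes_emitted=0
After char 1 ('8'=60): chars_in_quartet=2 acc=0x1FC bytes_emitted=0
After char 2 ('A'=0): chars_in_quartet=3 acc=0x7F00 bytes_emitted=0
After char 3 ('d'=29): chars_in_quartet=4 acc=0x1FC01D -> emit 1F C0 1D, reset; bytes_emitted=3
After char 4 ('1'=53): chars_in_quartet=1 acc=0x35 bytes_emitted=3
After char 5 ('g'=32): chars_in_quartet=2 acc=0xD60 bytes_emitted=3
Padding '==': partial quartet acc=0xD60 -> emit D6; bytes_emitted=4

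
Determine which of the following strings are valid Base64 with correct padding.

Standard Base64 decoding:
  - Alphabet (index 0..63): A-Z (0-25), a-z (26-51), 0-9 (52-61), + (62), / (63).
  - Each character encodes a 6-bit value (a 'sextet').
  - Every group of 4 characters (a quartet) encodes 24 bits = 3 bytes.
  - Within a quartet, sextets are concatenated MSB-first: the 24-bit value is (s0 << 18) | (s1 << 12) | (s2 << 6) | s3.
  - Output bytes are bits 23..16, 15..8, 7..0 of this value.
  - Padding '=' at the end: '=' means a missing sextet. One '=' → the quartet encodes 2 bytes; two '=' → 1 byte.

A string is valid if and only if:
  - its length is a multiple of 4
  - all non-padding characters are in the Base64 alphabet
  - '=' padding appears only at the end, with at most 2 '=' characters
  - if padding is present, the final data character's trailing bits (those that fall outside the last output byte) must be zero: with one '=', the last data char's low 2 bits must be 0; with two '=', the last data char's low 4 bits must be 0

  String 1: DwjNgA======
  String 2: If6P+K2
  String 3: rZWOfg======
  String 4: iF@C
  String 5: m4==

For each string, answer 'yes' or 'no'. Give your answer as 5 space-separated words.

Answer: no no no no no

Derivation:
String 1: 'DwjNgA======' → invalid (6 pad chars (max 2))
String 2: 'If6P+K2' → invalid (len=7 not mult of 4)
String 3: 'rZWOfg======' → invalid (6 pad chars (max 2))
String 4: 'iF@C' → invalid (bad char(s): ['@'])
String 5: 'm4==' → invalid (bad trailing bits)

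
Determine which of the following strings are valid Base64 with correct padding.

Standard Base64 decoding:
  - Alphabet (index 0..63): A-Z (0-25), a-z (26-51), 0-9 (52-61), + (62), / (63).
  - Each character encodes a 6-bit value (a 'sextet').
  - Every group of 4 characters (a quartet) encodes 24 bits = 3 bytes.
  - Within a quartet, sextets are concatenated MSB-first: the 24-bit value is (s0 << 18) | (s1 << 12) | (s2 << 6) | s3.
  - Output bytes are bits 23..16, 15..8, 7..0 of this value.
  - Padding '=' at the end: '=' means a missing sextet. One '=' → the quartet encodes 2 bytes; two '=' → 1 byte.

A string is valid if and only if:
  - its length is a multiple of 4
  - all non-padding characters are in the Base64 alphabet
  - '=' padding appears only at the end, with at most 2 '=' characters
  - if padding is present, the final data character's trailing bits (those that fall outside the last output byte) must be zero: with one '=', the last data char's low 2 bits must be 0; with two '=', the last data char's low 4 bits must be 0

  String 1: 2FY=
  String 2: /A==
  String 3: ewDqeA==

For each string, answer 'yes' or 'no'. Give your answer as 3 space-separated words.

Answer: yes yes yes

Derivation:
String 1: '2FY=' → valid
String 2: '/A==' → valid
String 3: 'ewDqeA==' → valid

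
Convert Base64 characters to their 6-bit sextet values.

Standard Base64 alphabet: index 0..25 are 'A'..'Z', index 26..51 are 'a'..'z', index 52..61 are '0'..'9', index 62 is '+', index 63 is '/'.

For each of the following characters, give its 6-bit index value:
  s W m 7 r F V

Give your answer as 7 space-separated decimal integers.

Answer: 44 22 38 59 43 5 21

Derivation:
's': a..z range, 26 + ord('s') − ord('a') = 44
'W': A..Z range, ord('W') − ord('A') = 22
'm': a..z range, 26 + ord('m') − ord('a') = 38
'7': 0..9 range, 52 + ord('7') − ord('0') = 59
'r': a..z range, 26 + ord('r') − ord('a') = 43
'F': A..Z range, ord('F') − ord('A') = 5
'V': A..Z range, ord('V') − ord('A') = 21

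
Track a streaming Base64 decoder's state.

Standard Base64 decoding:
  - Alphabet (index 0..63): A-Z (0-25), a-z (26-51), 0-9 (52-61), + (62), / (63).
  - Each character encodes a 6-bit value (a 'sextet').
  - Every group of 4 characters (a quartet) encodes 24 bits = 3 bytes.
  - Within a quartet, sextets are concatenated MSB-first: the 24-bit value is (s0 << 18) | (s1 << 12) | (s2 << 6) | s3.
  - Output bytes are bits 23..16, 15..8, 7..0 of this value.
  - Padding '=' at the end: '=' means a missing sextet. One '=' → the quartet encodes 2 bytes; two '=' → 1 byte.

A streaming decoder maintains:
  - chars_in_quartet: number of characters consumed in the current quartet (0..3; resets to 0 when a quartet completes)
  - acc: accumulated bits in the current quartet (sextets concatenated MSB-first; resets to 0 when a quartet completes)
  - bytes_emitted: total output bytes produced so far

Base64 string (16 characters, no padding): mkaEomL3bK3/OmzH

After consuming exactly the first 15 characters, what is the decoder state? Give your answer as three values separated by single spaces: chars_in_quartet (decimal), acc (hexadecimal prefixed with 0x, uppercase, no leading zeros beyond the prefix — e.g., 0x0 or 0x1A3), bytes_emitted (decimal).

Answer: 3 0xE9B3 9

Derivation:
After char 0 ('m'=38): chars_in_quartet=1 acc=0x26 bytes_emitted=0
After char 1 ('k'=36): chars_in_quartet=2 acc=0x9A4 bytes_emitted=0
After char 2 ('a'=26): chars_in_quartet=3 acc=0x2691A bytes_emitted=0
After char 3 ('E'=4): chars_in_quartet=4 acc=0x9A4684 -> emit 9A 46 84, reset; bytes_emitted=3
After char 4 ('o'=40): chars_in_quartet=1 acc=0x28 bytes_emitted=3
After char 5 ('m'=38): chars_in_quartet=2 acc=0xA26 bytes_emitted=3
After char 6 ('L'=11): chars_in_quartet=3 acc=0x2898B bytes_emitted=3
After char 7 ('3'=55): chars_in_quartet=4 acc=0xA262F7 -> emit A2 62 F7, reset; bytes_emitted=6
After char 8 ('b'=27): chars_in_quartet=1 acc=0x1B bytes_emitted=6
After char 9 ('K'=10): chars_in_quartet=2 acc=0x6CA bytes_emitted=6
After char 10 ('3'=55): chars_in_quartet=3 acc=0x1B2B7 bytes_emitted=6
After char 11 ('/'=63): chars_in_quartet=4 acc=0x6CADFF -> emit 6C AD FF, reset; bytes_emitted=9
After char 12 ('O'=14): chars_in_quartet=1 acc=0xE bytes_emitted=9
After char 13 ('m'=38): chars_in_quartet=2 acc=0x3A6 bytes_emitted=9
After char 14 ('z'=51): chars_in_quartet=3 acc=0xE9B3 bytes_emitted=9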